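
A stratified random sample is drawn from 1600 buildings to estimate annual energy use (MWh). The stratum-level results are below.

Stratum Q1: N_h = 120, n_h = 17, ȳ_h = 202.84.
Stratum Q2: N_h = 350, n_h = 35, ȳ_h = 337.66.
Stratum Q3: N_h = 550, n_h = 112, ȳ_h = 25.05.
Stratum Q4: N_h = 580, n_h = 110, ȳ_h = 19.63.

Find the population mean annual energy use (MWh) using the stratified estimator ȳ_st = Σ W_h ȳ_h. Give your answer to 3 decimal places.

ȳ_st ≈ 104.803

N = Σ N_h = 1600. Stratum weights W_h = N_h/N.
ȳ_st = (120·202.84 + 350·337.66 + 550·25.05 + 580·19.63) / 1600 = 104.80294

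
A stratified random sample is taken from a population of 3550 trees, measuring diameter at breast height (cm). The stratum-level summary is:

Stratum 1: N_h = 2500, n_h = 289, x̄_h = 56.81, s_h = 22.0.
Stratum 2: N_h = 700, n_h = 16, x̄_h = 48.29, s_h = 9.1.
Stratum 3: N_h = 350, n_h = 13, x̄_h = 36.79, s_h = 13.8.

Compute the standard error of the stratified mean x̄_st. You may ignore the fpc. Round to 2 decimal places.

SE(x̄_st) ≈ 1.08

V̂(x̄_st) = Σ W_h² s_h²/n_h, with W_h = N_h/N and N = 3550:
  stratum 1: (2500/3550)²·22.0²/289 = 0.83056
  stratum 2: (700/3550)²·9.1²/16 = 0.201234
  stratum 3: (350/3550)²·13.8²/13 = 0.142395
V̂(x̄_st) = 1.17419
SE(x̄_st) = √1.17419 = 1.0836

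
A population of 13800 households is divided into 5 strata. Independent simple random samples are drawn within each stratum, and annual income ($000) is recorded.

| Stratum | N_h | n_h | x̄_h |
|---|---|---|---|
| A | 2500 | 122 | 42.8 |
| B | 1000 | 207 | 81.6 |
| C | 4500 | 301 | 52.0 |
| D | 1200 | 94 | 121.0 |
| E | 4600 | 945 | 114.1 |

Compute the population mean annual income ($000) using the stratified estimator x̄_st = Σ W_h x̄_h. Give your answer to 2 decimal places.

N = Σ N_h = 13800. Stratum weights W_h = N_h/N.
x̄_st = (2500·42.8 + 1000·81.6 + 4500·52.0 + 1200·121.0 + 4600·114.1) / 13800 = 79.1783

x̄_st ≈ 79.18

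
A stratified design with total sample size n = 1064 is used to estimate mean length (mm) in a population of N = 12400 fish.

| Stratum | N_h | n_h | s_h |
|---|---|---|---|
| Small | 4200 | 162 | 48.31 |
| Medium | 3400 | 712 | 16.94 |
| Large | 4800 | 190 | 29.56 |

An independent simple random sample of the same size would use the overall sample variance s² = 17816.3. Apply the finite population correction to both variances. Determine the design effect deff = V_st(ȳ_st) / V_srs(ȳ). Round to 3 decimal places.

deff ≈ 0.149

V̂(ȳ_st) = Σ W_h² (1 − n_h/N_h) s_h²/n_h, with W_h = N_h/N and N = 12400:
  stratum Small: (4200/12400)²·(1 − 162/4200)·48.31²/162 = 1.58903
  stratum Medium: (3400/12400)²·(1 − 712/3400)·16.94²/712 = 0.0239559
  stratum Large: (4800/12400)²·(1 − 190/4800)·29.56²/190 = 0.661842
V_st = 2.27482
V_srs = (1 − 1064/12400)·17816.3/1064 = 15.3078
deff = V_st / V_srs = 2.27482/15.3078 = 0.1486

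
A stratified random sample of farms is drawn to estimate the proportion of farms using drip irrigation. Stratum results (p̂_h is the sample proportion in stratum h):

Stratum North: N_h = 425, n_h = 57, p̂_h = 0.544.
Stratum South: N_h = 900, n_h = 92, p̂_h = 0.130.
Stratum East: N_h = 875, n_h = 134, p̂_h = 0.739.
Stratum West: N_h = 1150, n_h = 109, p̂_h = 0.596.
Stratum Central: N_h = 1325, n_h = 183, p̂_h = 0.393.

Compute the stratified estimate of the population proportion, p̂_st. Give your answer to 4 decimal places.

p̂_st ≈ 0.4708

N = 4675; stratum weights W_h = N_h/N.
p̂_st = Σ W_h p̂_h = (425·0.544 + 900·0.130 + 875·0.739 + 1150·0.596 + 1325·0.393)/4675 = 0.47079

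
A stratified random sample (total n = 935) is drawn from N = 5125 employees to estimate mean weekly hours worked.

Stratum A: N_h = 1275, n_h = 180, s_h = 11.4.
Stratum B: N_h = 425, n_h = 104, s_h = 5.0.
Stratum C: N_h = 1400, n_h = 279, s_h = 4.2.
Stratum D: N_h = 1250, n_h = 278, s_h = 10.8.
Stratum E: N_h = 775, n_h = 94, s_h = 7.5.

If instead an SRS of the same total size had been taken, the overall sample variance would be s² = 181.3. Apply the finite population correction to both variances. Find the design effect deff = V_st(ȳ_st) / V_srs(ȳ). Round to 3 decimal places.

V̂(ȳ_st) = Σ W_h² (1 − n_h/N_h) s_h²/n_h, with W_h = N_h/N and N = 5125:
  stratum A: (1275/5125)²·(1 − 180/1275)·11.4²/180 = 0.0383772
  stratum B: (425/5125)²·(1 − 104/425)·5.0²/104 = 0.00124857
  stratum C: (1400/5125)²·(1 − 279/1400)·4.2²/279 = 0.00377781
  stratum D: (1250/5125)²·(1 − 278/1250)·10.8²/278 = 0.0194085
  stratum E: (775/5125)²·(1 − 94/775)·7.5²/94 = 0.0120242
V_st = 0.0748363
V_srs = (1 − 935/5125)·181.3/935 = 0.158528
deff = V_st / V_srs = 0.0748363/0.158528 = 0.4721

deff ≈ 0.472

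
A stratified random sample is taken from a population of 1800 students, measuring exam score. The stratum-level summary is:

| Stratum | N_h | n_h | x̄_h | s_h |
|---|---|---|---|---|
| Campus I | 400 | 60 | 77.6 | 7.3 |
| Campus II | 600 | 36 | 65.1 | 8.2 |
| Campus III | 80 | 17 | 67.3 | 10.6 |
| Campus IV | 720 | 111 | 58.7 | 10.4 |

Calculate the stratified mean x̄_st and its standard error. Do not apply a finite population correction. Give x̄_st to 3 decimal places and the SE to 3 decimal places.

x̄_st = Σ W_h x̄_h = (400·77.6 + 600·65.1 + 80·67.3 + 720·58.7)/1800 = 65.41556
V̂(x̄_st) = Σ W_h² s_h²/n_h, with W_h = N_h/N and N = 1800:
  stratum Campus I: (400/1800)²·7.3²/60 = 0.0438601
  stratum Campus II: (600/1800)²·8.2²/36 = 0.207531
  stratum Campus III: (80/1800)²·10.6²/17 = 0.0130556
  stratum Campus IV: (720/1800)²·10.4²/111 = 0.155906
V̂(x̄_st) = 0.420353
SE(x̄_st) = √0.420353 = 0.648346

x̄_st ≈ 65.416, SE ≈ 0.648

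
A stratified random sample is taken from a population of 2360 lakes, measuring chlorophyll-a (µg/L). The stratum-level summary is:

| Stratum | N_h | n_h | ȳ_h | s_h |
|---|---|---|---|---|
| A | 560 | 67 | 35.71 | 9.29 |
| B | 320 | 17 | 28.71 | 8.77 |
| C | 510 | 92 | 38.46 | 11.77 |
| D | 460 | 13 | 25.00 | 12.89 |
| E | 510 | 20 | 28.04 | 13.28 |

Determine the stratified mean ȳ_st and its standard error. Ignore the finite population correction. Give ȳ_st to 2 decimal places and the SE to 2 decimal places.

ȳ_st = Σ W_h ȳ_h = (560·35.71 + 320·28.71 + 510·38.46 + 460·25.00 + 510·28.04)/2360 = 31.61008
V̂(ȳ_st) = Σ W_h² s_h²/n_h, with W_h = N_h/N and N = 2360:
  stratum A: (560/2360)²·9.29²/67 = 0.0725285
  stratum B: (320/2360)²·8.77²/17 = 0.0831814
  stratum C: (510/2360)²·11.77²/92 = 0.0703204
  stratum D: (460/2360)²·12.89²/13 = 0.485573
  stratum E: (510/2360)²·13.28²/20 = 0.411796
V̂(ȳ_st) = 1.1234
SE(ȳ_st) = √1.1234 = 1.05991

ȳ_st ≈ 31.61, SE ≈ 1.06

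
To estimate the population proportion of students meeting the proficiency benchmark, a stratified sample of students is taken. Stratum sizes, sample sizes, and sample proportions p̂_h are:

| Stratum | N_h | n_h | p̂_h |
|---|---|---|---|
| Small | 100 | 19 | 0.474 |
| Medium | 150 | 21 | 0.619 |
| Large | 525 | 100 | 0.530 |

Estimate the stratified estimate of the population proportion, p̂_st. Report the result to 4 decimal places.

N = 775; stratum weights W_h = N_h/N.
p̂_st = Σ W_h p̂_h = (100·0.474 + 150·0.619 + 525·0.530)/775 = 0.54000

p̂_st ≈ 0.5400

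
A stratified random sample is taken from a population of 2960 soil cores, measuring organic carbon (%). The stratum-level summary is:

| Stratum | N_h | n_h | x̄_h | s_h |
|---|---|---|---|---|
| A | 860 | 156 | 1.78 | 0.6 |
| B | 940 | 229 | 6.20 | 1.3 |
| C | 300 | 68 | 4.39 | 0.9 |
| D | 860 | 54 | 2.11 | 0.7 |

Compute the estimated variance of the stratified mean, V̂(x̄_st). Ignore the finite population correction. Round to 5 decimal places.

V̂(x̄_st) ≈ 0.00183

V̂(x̄_st) = Σ W_h² s_h²/n_h, with W_h = N_h/N and N = 2960:
  stratum A: (860/2960)²·0.6²/156 = 0.000194801
  stratum B: (940/2960)²·1.3²/229 = 0.000744258
  stratum C: (300/2960)²·0.9²/68 = 0.000122359
  stratum D: (860/2960)²·0.7²/54 = 0.000765977
V̂(x̄_st) = 0.0018274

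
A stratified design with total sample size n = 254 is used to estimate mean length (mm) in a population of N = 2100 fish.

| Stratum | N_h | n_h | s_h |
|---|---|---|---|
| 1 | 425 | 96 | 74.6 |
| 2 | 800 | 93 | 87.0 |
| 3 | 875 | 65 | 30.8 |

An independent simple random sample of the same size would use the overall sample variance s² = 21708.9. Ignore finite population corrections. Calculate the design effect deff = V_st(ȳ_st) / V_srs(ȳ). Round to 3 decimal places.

deff ≈ 0.196

V̂(ȳ_st) = Σ W_h² s_h²/n_h, with W_h = N_h/N and N = 2100:
  stratum 1: (425/2100)²·74.6²/96 = 2.37436
  stratum 2: (800/2100)²·87.0²/93 = 11.8113
  stratum 3: (875/2100)²·30.8²/65 = 2.53376
V_st = 16.7194
V_srs = s²/n = 21708.9/254 = 85.4681
deff = V_st / V_srs = 16.7194/85.4681 = 0.1956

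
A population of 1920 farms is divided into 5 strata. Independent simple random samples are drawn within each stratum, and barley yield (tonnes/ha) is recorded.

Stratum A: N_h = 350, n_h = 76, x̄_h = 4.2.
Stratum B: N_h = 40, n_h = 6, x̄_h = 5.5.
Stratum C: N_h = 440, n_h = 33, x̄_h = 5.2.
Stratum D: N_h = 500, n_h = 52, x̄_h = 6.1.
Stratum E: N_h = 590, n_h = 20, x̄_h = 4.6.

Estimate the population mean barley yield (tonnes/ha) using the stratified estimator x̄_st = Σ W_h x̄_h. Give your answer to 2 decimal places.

x̄_st ≈ 5.07

N = Σ N_h = 1920. Stratum weights W_h = N_h/N.
x̄_st = (350·4.2 + 40·5.5 + 440·5.2 + 500·6.1 + 590·4.6) / 1920 = 5.0740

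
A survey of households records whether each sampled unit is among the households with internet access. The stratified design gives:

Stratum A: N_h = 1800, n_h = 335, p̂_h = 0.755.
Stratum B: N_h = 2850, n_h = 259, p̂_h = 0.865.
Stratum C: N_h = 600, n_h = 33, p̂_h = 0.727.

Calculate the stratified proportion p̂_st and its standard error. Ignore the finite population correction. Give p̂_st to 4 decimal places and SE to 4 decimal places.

p̂_st ≈ 0.8115, SE ≈ 0.0167

N = 5250; stratum weights W_h = N_h/N.
p̂_st = Σ W_h p̂_h = (1800·0.755 + 2850·0.865 + 600·0.727)/5250 = 0.81151
V̂(p̂_st) = Σ W_h² p̂_h(1−p̂_h)/(n_h−1):
  stratum A: (1800/5250)²·0.755·0.245/334 = 6.51018e-05
  stratum B: (2850/5250)²·0.865·0.135/258 = 0.000133383
  stratum C: (600/5250)²·0.727·0.273/32 = 8.10086e-05
V̂(p̂_st) = 0.000279494; SE = √V̂ = 0.0167181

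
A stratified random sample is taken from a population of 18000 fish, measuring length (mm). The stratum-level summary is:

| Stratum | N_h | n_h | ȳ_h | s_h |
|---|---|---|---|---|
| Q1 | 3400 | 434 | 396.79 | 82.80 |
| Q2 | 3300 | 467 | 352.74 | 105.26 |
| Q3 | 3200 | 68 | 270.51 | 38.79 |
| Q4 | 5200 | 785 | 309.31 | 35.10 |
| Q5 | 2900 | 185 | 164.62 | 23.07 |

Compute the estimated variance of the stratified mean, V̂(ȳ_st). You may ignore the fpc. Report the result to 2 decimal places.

V̂(ȳ_st) ≈ 2.27

V̂(ȳ_st) = Σ W_h² s_h²/n_h, with W_h = N_h/N and N = 18000:
  stratum Q1: (3400/18000)²·82.80²/434 = 0.563617
  stratum Q2: (3300/18000)²·105.26²/467 = 0.79743
  stratum Q3: (3200/18000)²·38.79²/68 = 0.699336
  stratum Q4: (5200/18000)²·35.10²/785 = 0.13098
  stratum Q5: (2900/18000)²·23.07²/185 = 0.0746749
V̂(ȳ_st) = 2.26604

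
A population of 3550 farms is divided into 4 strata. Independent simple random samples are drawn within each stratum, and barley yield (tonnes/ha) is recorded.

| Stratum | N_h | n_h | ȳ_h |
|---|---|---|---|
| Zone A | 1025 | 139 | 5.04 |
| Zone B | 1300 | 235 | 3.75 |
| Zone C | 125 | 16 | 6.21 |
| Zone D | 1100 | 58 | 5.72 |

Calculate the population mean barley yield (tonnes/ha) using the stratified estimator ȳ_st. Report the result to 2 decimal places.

N = Σ N_h = 3550. Stratum weights W_h = N_h/N.
ȳ_st = (1025·5.04 + 1300·3.75 + 125·6.21 + 1100·5.72) / 3550 = 4.8195

ȳ_st ≈ 4.82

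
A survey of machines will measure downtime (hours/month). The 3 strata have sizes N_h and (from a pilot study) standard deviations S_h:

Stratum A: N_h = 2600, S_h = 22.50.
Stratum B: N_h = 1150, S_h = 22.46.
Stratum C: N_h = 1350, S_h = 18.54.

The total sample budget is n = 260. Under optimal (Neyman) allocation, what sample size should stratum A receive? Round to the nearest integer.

Neyman allocation: n_h = n · N_h S_h / Σ N_i S_i, with n = 260.
  stratum A: N_h·S_h = 2600·22.50 = 58500.00
  stratum B: N_h·S_h = 1150·22.46 = 25829.00
  stratum C: N_h·S_h = 1350·18.54 = 25029.00
Σ N_h S_h = 109358.00
n for stratum A = 260·58500.00/109358.00 = 139.084 → 139

139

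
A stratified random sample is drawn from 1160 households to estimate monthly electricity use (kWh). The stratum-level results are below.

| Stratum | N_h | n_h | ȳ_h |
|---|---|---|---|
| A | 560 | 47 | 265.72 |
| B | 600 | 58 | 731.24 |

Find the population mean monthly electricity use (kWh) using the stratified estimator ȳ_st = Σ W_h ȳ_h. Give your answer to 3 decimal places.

N = Σ N_h = 1160. Stratum weights W_h = N_h/N.
ȳ_st = (560·265.72 + 600·731.24) / 1160 = 506.50621

ȳ_st ≈ 506.506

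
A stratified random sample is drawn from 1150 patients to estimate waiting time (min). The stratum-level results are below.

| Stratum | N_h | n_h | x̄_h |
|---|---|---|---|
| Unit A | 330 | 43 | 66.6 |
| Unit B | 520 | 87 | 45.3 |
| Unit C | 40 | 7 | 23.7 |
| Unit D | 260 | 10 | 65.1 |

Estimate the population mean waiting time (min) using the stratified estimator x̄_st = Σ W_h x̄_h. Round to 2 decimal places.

N = Σ N_h = 1150. Stratum weights W_h = N_h/N.
x̄_st = (330·66.6 + 520·45.3 + 40·23.7 + 260·65.1) / 1150 = 55.1374

x̄_st ≈ 55.14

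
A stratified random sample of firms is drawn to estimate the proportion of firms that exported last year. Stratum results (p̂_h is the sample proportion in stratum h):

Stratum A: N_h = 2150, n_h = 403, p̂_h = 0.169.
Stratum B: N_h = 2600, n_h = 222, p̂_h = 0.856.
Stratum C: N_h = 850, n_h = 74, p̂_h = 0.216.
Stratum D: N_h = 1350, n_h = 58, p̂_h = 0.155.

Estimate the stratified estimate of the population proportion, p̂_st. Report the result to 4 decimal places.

p̂_st ≈ 0.4290

N = 6950; stratum weights W_h = N_h/N.
p̂_st = Σ W_h p̂_h = (2150·0.169 + 2600·0.856 + 850·0.216 + 1350·0.155)/6950 = 0.42904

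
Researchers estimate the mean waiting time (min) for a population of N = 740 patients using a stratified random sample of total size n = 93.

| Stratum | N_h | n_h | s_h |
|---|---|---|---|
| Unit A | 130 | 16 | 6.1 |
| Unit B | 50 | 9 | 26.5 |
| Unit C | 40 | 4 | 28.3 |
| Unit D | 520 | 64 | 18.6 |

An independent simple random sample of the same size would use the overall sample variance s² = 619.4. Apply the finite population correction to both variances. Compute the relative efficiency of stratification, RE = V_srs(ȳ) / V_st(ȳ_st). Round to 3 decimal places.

RE ≈ 1.807

V̂(ȳ_st) = Σ W_h² (1 − n_h/N_h) s_h²/n_h, with W_h = N_h/N and N = 740:
  stratum Unit A: (130/740)²·(1 − 16/130)·6.1²/16 = 0.0629397
  stratum Unit B: (50/740)²·(1 − 9/50)·26.5²/9 = 0.292105
  stratum Unit C: (40/740)²·(1 − 4/40)·28.3²/4 = 0.526516
  stratum Unit D: (520/740)²·(1 − 64/520)·18.6²/64 = 2.34073
V_st = 3.22229
V_srs = (1 − 93/740)·619.4/93 = 5.82319
Relative efficiency = V_srs / V_st = 5.82319/3.22229 = 1.8072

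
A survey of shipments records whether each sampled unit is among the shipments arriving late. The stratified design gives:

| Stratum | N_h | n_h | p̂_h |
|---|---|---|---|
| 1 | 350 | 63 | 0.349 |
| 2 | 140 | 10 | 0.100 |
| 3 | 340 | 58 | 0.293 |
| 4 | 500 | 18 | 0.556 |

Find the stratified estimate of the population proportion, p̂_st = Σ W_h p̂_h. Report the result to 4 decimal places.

p̂_st ≈ 0.3863

N = 1330; stratum weights W_h = N_h/N.
p̂_st = Σ W_h p̂_h = (350·0.349 + 140·0.100 + 340·0.293 + 500·0.556)/1330 = 0.38629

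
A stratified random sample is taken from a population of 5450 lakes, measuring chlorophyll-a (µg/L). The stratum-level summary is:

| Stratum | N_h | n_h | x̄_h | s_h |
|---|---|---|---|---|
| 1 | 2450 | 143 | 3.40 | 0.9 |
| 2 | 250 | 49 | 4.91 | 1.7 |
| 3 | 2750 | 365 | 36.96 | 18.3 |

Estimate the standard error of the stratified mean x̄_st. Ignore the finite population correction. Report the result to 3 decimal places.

V̂(x̄_st) = Σ W_h² s_h²/n_h, with W_h = N_h/N and N = 5450:
  stratum 1: (2450/5450)²·0.9²/143 = 0.00114469
  stratum 2: (250/5450)²·1.7²/49 = 0.000124105
  stratum 3: (2750/5450)²·18.3²/365 = 0.233605
V̂(x̄_st) = 0.234874
SE(x̄_st) = √0.234874 = 0.484638

SE(x̄_st) ≈ 0.485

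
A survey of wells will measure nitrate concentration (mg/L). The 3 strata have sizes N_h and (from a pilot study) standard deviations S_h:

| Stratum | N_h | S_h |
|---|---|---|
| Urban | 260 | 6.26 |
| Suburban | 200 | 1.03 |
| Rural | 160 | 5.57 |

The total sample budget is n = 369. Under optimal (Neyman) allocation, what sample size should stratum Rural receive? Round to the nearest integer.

Neyman allocation: n_h = n · N_h S_h / Σ N_i S_i, with n = 369.
  stratum Urban: N_h·S_h = 260·6.26 = 1627.60
  stratum Suburban: N_h·S_h = 200·1.03 = 206.00
  stratum Rural: N_h·S_h = 160·5.57 = 891.20
Σ N_h S_h = 2724.80
n for stratum Rural = 369·891.20/2724.80 = 120.689 → 121

121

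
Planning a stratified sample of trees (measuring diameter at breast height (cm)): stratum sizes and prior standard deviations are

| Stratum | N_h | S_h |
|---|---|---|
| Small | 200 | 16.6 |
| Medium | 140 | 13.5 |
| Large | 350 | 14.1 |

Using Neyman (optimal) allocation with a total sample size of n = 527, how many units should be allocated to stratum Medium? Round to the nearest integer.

Neyman allocation: n_h = n · N_h S_h / Σ N_i S_i, with n = 527.
  stratum Small: N_h·S_h = 200·16.6 = 3320.00
  stratum Medium: N_h·S_h = 140·13.5 = 1890.00
  stratum Large: N_h·S_h = 350·14.1 = 4935.00
Σ N_h S_h = 10145.00
n for stratum Medium = 527·1890.00/10145.00 = 98.179 → 98

98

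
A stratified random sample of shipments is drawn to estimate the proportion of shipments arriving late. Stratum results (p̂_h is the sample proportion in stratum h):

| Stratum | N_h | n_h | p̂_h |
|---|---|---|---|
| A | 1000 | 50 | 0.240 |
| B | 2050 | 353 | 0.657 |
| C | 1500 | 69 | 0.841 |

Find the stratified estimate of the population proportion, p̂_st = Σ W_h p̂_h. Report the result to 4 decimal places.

N = 4550; stratum weights W_h = N_h/N.
p̂_st = Σ W_h p̂_h = (1000·0.240 + 2050·0.657 + 1500·0.841)/4550 = 0.62601

p̂_st ≈ 0.6260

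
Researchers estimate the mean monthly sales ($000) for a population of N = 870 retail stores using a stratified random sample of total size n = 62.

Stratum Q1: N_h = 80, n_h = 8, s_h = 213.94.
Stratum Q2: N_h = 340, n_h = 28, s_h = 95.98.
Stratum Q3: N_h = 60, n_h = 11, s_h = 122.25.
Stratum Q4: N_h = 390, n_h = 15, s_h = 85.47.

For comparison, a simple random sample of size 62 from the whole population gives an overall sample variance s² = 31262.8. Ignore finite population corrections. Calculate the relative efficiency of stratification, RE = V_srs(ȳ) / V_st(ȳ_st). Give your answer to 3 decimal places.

V̂(ȳ_st) = Σ W_h² s_h²/n_h, with W_h = N_h/N and N = 870:
  stratum Q1: (80/870)²·213.94²/8 = 48.3766
  stratum Q2: (340/870)²·95.98²/28 = 50.2485
  stratum Q3: (60/870)²·122.25²/11 = 6.46203
  stratum Q4: (390/870)²·85.47²/15 = 97.8649
V_st = 202.952
V_srs = s²/n = 31262.8/62 = 504.239
Relative efficiency = V_srs / V_st = 504.239/202.952 = 2.4845

RE ≈ 2.485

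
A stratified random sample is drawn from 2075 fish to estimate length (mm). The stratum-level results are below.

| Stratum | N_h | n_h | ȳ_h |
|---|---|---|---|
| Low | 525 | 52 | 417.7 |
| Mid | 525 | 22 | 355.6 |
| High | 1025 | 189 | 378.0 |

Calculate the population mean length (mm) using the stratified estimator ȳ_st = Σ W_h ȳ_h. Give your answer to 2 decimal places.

ȳ_st ≈ 382.38

N = Σ N_h = 2075. Stratum weights W_h = N_h/N.
ȳ_st = (525·417.7 + 525·355.6 + 1025·378.0) / 2075 = 382.3771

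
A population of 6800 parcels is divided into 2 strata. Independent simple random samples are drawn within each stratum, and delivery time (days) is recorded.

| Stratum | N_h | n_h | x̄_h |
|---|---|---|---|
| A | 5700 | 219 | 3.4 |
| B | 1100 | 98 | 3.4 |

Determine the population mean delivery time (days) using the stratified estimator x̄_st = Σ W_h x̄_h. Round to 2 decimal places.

N = Σ N_h = 6800. Stratum weights W_h = N_h/N.
x̄_st = (5700·3.4 + 1100·3.4) / 6800 = 3.4000

x̄_st ≈ 3.40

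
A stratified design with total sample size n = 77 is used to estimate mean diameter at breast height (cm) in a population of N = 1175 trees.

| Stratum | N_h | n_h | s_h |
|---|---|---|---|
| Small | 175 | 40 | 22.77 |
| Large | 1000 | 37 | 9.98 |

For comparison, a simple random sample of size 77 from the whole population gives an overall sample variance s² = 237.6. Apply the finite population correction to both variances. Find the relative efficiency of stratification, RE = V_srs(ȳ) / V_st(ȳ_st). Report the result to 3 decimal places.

V̂(ȳ_st) = Σ W_h² (1 − n_h/N_h) s_h²/n_h, with W_h = N_h/N and N = 1175:
  stratum Small: (175/1175)²·(1 − 40/175)·22.77²/40 = 0.2218
  stratum Large: (1000/1175)²·(1 − 37/1000)·9.98²/37 = 1.87763
V_st = 2.09943
V_srs = (1 − 77/1175)·237.6/77 = 2.8835
Relative efficiency = V_srs / V_st = 2.8835/2.09943 = 1.3735

RE ≈ 1.373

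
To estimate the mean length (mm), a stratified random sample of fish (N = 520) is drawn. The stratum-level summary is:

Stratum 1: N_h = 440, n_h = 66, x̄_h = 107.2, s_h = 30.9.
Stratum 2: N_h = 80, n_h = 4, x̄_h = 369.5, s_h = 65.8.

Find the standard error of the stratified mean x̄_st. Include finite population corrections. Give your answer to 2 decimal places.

SE(x̄_st) ≈ 5.76

V̂(x̄_st) = Σ W_h² (1 − n_h/N_h) s_h²/n_h, with W_h = N_h/N and N = 520:
  stratum 1: (440/520)²·(1 − 66/440)·30.9²/66 = 8.80421
  stratum 2: (80/520)²·(1 − 4/80)·65.8²/4 = 24.3382
V̂(x̄_st) = 33.1424
SE(x̄_st) = √33.1424 = 5.75695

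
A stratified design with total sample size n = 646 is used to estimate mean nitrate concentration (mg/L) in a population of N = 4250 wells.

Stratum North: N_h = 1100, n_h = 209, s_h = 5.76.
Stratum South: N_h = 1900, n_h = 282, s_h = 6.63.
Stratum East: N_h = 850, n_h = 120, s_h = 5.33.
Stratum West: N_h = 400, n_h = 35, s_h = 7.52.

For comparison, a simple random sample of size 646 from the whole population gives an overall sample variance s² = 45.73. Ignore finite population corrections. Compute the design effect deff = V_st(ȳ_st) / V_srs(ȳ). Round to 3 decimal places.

V̂(ȳ_st) = Σ W_h² s_h²/n_h, with W_h = N_h/N and N = 4250:
  stratum North: (1100/4250)²·5.76²/209 = 0.0106342
  stratum South: (1900/4250)²·6.63²/282 = 0.0311535
  stratum East: (850/4250)²·5.33²/120 = 0.00946963
  stratum West: (400/4250)²·7.52²/35 = 0.0143123
V_st = 0.0655697
V_srs = s²/n = 45.73/646 = 0.0707895
deff = V_st / V_srs = 0.0655697/0.0707895 = 0.9263

deff ≈ 0.926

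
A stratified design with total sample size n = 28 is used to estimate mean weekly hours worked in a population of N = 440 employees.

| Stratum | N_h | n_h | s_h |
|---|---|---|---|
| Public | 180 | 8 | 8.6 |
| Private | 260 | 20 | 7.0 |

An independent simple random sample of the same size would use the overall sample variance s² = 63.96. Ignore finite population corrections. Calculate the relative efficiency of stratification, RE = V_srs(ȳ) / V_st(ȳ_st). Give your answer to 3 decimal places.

V̂(ȳ_st) = Σ W_h² s_h²/n_h, with W_h = N_h/N and N = 440:
  stratum Public: (180/440)²·8.6²/8 = 1.5472
  stratum Private: (260/440)²·7.0²/20 = 0.855475
V_st = 2.40268
V_srs = s²/n = 63.96/28 = 2.28429
Relative efficiency = V_srs / V_st = 2.28429/2.40268 = 0.9507

RE ≈ 0.951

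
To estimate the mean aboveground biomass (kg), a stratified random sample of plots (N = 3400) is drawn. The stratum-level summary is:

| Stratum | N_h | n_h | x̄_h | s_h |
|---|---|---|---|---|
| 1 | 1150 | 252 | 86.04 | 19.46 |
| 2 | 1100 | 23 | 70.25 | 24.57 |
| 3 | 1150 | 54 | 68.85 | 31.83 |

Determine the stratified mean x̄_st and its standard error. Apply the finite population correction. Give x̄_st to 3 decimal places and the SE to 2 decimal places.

x̄_st ≈ 75.117, SE ≈ 2.21

x̄_st = Σ W_h x̄_h = (1150·86.04 + 1100·70.25 + 1150·68.85)/3400 = 75.11721
V̂(x̄_st) = Σ W_h² (1 − n_h/N_h) s_h²/n_h, with W_h = N_h/N and N = 3400:
  stratum 1: (1150/3400)²·(1 − 252/1150)·19.46²/252 = 0.134246
  stratum 2: (1100/3400)²·(1 − 23/1100)·24.57²/23 = 2.68988
  stratum 3: (1150/3400)²·(1 − 54/1150)·31.83²/54 = 2.04564
V̂(x̄_st) = 4.86977
SE(x̄_st) = √4.86977 = 2.20676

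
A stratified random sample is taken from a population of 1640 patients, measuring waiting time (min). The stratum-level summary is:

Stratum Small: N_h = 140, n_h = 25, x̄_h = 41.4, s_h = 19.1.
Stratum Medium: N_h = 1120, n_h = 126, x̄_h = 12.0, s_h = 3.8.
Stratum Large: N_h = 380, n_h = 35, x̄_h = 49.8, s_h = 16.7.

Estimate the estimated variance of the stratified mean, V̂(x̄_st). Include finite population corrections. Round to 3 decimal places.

V̂(x̄_st) = Σ W_h² (1 − n_h/N_h) s_h²/n_h, with W_h = N_h/N and N = 1640:
  stratum Small: (140/1640)²·(1 − 25/140)·19.1²/25 = 0.0873504
  stratum Medium: (1120/1640)²·(1 − 126/1120)·3.8²/126 = 0.0474366
  stratum Large: (380/1640)²·(1 − 35/380)·16.7²/35 = 0.388401
V̂(x̄_st) = 0.523188

V̂(x̄_st) ≈ 0.523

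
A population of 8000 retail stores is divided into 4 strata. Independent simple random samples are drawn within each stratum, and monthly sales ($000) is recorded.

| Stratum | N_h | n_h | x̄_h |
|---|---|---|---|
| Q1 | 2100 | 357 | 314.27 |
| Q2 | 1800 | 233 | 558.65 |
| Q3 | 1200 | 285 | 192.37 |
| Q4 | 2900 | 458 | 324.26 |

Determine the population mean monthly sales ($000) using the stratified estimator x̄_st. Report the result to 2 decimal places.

x̄_st ≈ 354.59

N = Σ N_h = 8000. Stratum weights W_h = N_h/N.
x̄_st = (2100·314.27 + 1800·558.65 + 1200·192.37 + 2900·324.26) / 8000 = 354.5919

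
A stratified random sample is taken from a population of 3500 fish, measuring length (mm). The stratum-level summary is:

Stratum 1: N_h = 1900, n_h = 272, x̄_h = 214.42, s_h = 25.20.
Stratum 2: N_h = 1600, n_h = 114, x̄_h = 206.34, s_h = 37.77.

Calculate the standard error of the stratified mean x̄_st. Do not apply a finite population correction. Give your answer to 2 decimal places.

V̂(x̄_st) = Σ W_h² s_h²/n_h, with W_h = N_h/N and N = 3500:
  stratum 1: (1900/3500)²·25.20²/272 = 0.688024
  stratum 2: (1600/3500)²·37.77²/114 = 2.61513
V̂(x̄_st) = 3.30315
SE(x̄_st) = √3.30315 = 1.81746

SE(x̄_st) ≈ 1.82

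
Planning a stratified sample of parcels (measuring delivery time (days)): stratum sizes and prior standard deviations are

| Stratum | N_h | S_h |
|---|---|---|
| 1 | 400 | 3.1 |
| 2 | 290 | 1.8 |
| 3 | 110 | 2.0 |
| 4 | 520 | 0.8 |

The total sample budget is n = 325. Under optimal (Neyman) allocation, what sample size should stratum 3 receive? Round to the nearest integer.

Neyman allocation: n_h = n · N_h S_h / Σ N_i S_i, with n = 325.
  stratum 1: N_h·S_h = 400·3.1 = 1240.00
  stratum 2: N_h·S_h = 290·1.8 = 522.00
  stratum 3: N_h·S_h = 110·2.0 = 220.00
  stratum 4: N_h·S_h = 520·0.8 = 416.00
Σ N_h S_h = 2398.00
n for stratum 3 = 325·220.00/2398.00 = 29.817 → 30

30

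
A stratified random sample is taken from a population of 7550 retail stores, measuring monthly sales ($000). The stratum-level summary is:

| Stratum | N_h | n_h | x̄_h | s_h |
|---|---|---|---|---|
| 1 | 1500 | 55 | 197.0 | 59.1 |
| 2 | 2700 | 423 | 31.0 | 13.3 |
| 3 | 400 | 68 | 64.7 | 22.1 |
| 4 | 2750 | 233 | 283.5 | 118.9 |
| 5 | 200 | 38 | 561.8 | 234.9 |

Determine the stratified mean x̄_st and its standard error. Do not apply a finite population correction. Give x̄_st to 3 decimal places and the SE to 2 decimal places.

x̄_st = Σ W_h x̄_h = (1500·197.0 + 2700·31.0 + 400·64.7 + 2750·283.5 + 200·561.8)/7550 = 171.79669
V̂(x̄_st) = Σ W_h² s_h²/n_h, with W_h = N_h/N and N = 7550:
  stratum 1: (1500/7550)²·59.1²/55 = 2.50669
  stratum 2: (2700/7550)²·13.3²/423 = 0.0534806
  stratum 3: (400/7550)²·22.1²/68 = 0.0201605
  stratum 4: (2750/7550)²·118.9²/233 = 8.04969
  stratum 5: (200/7550)²·234.9²/38 = 1.01894
V̂(x̄_st) = 11.649
SE(x̄_st) = √11.649 = 3.41306

x̄_st ≈ 171.797, SE ≈ 3.41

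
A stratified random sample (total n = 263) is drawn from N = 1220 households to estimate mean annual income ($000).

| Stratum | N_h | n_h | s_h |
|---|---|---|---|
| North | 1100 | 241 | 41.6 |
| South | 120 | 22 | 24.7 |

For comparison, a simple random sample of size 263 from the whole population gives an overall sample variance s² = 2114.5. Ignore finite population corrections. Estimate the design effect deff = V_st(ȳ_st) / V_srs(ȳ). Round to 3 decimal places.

deff ≈ 0.759

V̂(ȳ_st) = Σ W_h² s_h²/n_h, with W_h = N_h/N and N = 1220:
  stratum North: (1100/1220)²·41.6²/241 = 5.83761
  stratum South: (120/1220)²·24.7²/22 = 0.268296
V_st = 6.10591
V_srs = s²/n = 2114.5/263 = 8.03992
deff = V_st / V_srs = 6.10591/8.03992 = 0.7594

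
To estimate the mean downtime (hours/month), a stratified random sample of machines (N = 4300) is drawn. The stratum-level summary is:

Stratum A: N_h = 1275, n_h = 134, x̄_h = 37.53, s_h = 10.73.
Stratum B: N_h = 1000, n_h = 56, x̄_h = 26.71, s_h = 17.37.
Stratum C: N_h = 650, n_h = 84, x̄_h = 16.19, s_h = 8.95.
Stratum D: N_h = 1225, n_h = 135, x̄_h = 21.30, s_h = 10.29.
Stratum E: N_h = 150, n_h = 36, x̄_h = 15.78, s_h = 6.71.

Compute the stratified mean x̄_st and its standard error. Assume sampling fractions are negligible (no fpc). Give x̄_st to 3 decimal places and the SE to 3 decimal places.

x̄_st ≈ 26.406, SE ≈ 0.674

x̄_st = Σ W_h x̄_h = (1275·37.53 + 1000·26.71 + 650·16.19 + 1225·21.30 + 150·15.78)/4300 = 26.40552
V̂(x̄_st) = Σ W_h² s_h²/n_h, with W_h = N_h/N and N = 4300:
  stratum A: (1275/4300)²·10.73²/134 = 0.0755402
  stratum B: (1000/4300)²·17.37²/56 = 0.29139
  stratum C: (650/4300)²·8.95²/84 = 0.02179
  stratum D: (1225/4300)²·10.29²/135 = 0.063655
  stratum E: (150/4300)²·6.71²/36 = 0.00152191
V̂(x̄_st) = 0.453897
SE(x̄_st) = √0.453897 = 0.673719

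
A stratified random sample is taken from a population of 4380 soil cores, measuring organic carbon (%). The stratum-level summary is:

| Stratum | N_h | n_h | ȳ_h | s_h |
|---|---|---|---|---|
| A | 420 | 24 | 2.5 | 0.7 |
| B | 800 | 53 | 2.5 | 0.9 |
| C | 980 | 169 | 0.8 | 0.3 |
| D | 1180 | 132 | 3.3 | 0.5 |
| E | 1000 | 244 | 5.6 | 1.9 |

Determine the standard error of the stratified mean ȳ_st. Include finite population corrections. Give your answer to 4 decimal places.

V̂(ȳ_st) = Σ W_h² (1 − n_h/N_h) s_h²/n_h, with W_h = N_h/N and N = 4380:
  stratum A: (420/4380)²·(1 − 24/420)·0.7²/24 = 0.000177003
  stratum B: (800/4380)²·(1 − 53/800)·0.9²/53 = 0.000476071
  stratum C: (980/4380)²·(1 − 169/980)·0.3²/169 = 2.20625e-05
  stratum D: (1180/4380)²·(1 − 132/1180)·0.5²/132 = 0.000122085
  stratum E: (1000/4380)²·(1 − 244/1000)·1.9²/244 = 0.00058303
V̂(ȳ_st) = 0.00138025
SE(ȳ_st) = √0.00138025 = 0.0371517

SE(ȳ_st) ≈ 0.0372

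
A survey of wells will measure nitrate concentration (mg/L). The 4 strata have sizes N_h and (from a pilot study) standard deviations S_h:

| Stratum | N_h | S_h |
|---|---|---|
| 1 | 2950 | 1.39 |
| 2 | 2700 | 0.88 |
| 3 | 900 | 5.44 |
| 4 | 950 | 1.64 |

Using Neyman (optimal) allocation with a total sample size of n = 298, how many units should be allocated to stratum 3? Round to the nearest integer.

113

Neyman allocation: n_h = n · N_h S_h / Σ N_i S_i, with n = 298.
  stratum 1: N_h·S_h = 2950·1.39 = 4100.50
  stratum 2: N_h·S_h = 2700·0.88 = 2376.00
  stratum 3: N_h·S_h = 900·5.44 = 4896.00
  stratum 4: N_h·S_h = 950·1.64 = 1558.00
Σ N_h S_h = 12930.50
n for stratum 3 = 298·4896.00/12930.50 = 112.835 → 113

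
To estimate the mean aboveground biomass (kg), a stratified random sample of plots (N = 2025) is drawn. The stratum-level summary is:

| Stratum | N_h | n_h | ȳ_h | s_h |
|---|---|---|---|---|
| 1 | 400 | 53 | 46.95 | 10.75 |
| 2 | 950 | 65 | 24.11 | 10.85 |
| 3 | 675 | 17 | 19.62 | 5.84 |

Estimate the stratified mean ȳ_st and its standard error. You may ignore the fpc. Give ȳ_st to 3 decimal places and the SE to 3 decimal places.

ȳ_st = Σ W_h ȳ_h = (400·46.95 + 950·24.11 + 675·19.62)/2025 = 27.12494
V̂(ȳ_st) = Σ W_h² s_h²/n_h, with W_h = N_h/N and N = 2025:
  stratum 1: (400/2025)²·10.75²/53 = 0.0850768
  stratum 2: (950/2025)²·10.85²/65 = 0.398605
  stratum 3: (675/2025)²·5.84²/17 = 0.222912
V̂(ȳ_st) = 0.706595
SE(ȳ_st) = √0.706595 = 0.840592

ȳ_st ≈ 27.125, SE ≈ 0.841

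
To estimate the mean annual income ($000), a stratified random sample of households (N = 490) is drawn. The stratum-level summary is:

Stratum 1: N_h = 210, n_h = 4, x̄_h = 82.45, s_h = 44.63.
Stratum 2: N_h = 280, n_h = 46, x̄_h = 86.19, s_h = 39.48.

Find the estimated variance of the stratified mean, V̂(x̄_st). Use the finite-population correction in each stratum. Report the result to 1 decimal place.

V̂(x̄_st) ≈ 99.0

V̂(x̄_st) = Σ W_h² (1 − n_h/N_h) s_h²/n_h, with W_h = N_h/N and N = 490:
  stratum 1: (210/490)²·(1 − 4/210)·44.63²/4 = 89.7198
  stratum 2: (280/490)²·(1 − 46/280)·39.48²/46 = 9.24652
V̂(x̄_st) = 98.9663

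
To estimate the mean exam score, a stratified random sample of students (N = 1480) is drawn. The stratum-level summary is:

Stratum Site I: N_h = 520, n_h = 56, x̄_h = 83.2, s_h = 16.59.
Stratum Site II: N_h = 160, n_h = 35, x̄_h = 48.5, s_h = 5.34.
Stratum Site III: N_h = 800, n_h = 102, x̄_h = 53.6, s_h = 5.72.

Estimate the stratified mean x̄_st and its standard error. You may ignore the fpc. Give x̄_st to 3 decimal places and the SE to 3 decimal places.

x̄_st = Σ W_h x̄_h = (520·83.2 + 160·48.5 + 800·53.6)/1480 = 63.44865
V̂(x̄_st) = Σ W_h² s_h²/n_h, with W_h = N_h/N and N = 1480:
  stratum Site I: (520/1480)²·16.59²/56 = 0.60672
  stratum Site II: (160/1480)²·5.34²/35 = 0.00952206
  stratum Site III: (800/1480)²·5.72²/102 = 0.0937235
V̂(x̄_st) = 0.709965
SE(x̄_st) = √0.709965 = 0.842594

x̄_st ≈ 63.449, SE ≈ 0.843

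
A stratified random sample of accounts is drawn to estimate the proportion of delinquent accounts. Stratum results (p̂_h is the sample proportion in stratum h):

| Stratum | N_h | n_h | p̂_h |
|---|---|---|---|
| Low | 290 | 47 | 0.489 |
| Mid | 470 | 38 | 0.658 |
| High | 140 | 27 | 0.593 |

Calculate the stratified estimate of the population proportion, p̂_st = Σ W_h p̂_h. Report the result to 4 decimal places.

N = 900; stratum weights W_h = N_h/N.
p̂_st = Σ W_h p̂_h = (290·0.489 + 470·0.658 + 140·0.593)/900 = 0.59343

p̂_st ≈ 0.5934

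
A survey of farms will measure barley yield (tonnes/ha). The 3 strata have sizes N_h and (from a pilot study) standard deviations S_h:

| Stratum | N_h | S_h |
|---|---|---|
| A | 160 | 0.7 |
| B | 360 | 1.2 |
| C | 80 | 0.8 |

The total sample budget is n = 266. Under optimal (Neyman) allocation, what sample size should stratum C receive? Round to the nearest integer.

Neyman allocation: n_h = n · N_h S_h / Σ N_i S_i, with n = 266.
  stratum A: N_h·S_h = 160·0.7 = 112.00
  stratum B: N_h·S_h = 360·1.2 = 432.00
  stratum C: N_h·S_h = 80·0.8 = 64.00
Σ N_h S_h = 608.00
n for stratum C = 266·64.00/608.00 = 28.000 → 28

28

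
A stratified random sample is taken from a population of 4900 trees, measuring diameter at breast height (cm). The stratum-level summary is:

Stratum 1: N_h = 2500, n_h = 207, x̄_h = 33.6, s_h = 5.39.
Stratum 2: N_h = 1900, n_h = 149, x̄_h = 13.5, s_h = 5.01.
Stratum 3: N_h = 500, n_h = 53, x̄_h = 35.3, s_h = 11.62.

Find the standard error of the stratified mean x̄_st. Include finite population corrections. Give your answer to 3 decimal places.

SE(x̄_st) ≈ 0.284

V̂(x̄_st) = Σ W_h² (1 − n_h/N_h) s_h²/n_h, with W_h = N_h/N and N = 4900:
  stratum 1: (2500/4900)²·(1 − 207/2500)·5.39²/207 = 0.0335088
  stratum 2: (1900/4900)²·(1 − 149/1900)·5.01²/149 = 0.0233419
  stratum 3: (500/4900)²·(1 − 53/500)·11.62²/53 = 0.0237149
V̂(x̄_st) = 0.0805657
SE(x̄_st) = √0.0805657 = 0.283841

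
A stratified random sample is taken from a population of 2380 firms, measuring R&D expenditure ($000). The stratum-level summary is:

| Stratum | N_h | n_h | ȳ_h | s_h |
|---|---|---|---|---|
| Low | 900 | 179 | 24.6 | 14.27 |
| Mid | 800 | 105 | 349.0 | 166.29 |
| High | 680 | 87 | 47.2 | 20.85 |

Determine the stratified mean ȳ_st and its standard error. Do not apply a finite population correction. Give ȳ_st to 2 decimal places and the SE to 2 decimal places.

ȳ_st ≈ 140.10, SE ≈ 5.51

ȳ_st = Σ W_h ȳ_h = (900·24.6 + 800·349.0 + 680·47.2)/2380 = 140.09916
V̂(ȳ_st) = Σ W_h² s_h²/n_h, with W_h = N_h/N and N = 2380:
  stratum Low: (900/2380)²·14.27²/179 = 0.162677
  stratum Mid: (800/2380)²·166.29²/105 = 29.7556
  stratum High: (680/2380)²·20.85²/87 = 0.407903
V̂(ȳ_st) = 30.3262
SE(ȳ_st) = √30.3262 = 5.50692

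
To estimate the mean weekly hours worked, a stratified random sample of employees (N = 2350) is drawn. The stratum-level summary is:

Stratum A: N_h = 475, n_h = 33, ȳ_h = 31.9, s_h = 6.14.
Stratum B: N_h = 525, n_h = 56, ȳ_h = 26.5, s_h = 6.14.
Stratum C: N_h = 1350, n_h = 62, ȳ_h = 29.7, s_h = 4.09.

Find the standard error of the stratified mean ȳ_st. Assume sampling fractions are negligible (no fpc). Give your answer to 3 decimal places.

V̂(ȳ_st) = Σ W_h² s_h²/n_h, with W_h = N_h/N and N = 2350:
  stratum A: (475/2350)²·6.14²/33 = 0.0466739
  stratum B: (525/2350)²·6.14²/56 = 0.0335994
  stratum C: (1350/2350)²·4.09²/62 = 0.0890403
V̂(ȳ_st) = 0.169314
SE(ȳ_st) = √0.169314 = 0.411477

SE(ȳ_st) ≈ 0.411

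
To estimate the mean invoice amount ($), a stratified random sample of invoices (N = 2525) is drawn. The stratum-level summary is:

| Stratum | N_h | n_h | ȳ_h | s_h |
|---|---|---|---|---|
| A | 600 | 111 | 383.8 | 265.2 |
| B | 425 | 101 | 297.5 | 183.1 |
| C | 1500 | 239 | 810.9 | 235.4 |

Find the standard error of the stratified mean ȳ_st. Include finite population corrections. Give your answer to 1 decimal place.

V̂(ȳ_st) = Σ W_h² (1 − n_h/N_h) s_h²/n_h, with W_h = N_h/N and N = 2525:
  stratum A: (600/2525)²·(1 − 111/600)·265.2²/111 = 29.1582
  stratum B: (425/2525)²·(1 − 101/425)·183.1²/101 = 7.16913
  stratum C: (1500/2525)²·(1 − 239/1500)·235.4²/239 = 68.7858
V̂(ȳ_st) = 105.113
SE(ȳ_st) = √105.113 = 10.2525

SE(ȳ_st) ≈ 10.3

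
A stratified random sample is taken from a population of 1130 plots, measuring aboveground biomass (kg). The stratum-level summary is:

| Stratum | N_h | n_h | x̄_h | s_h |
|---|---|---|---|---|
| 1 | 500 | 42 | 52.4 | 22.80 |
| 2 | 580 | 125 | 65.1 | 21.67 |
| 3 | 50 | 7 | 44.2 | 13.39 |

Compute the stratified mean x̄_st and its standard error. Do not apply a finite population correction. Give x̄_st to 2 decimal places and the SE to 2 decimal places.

x̄_st = Σ W_h x̄_h = (500·52.4 + 580·65.1 + 50·44.2)/1130 = 58.55575
V̂(x̄_st) = Σ W_h² s_h²/n_h, with W_h = N_h/N and N = 1130:
  stratum 1: (500/1130)²·22.80²/42 = 2.42328
  stratum 2: (580/1130)²·21.67²/125 = 0.989708
  stratum 3: (50/1130)²·13.39²/7 = 0.0501471
V̂(x̄_st) = 3.46313
SE(x̄_st) = √3.46313 = 1.86095

x̄_st ≈ 58.56, SE ≈ 1.86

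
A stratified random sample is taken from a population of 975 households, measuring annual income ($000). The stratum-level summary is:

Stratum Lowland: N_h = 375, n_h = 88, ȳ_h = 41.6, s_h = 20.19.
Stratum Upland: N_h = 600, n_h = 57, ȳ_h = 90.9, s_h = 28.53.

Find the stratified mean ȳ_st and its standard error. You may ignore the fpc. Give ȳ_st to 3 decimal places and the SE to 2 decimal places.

ȳ_st = Σ W_h ȳ_h = (375·41.6 + 600·90.9)/975 = 71.93846
V̂(ȳ_st) = Σ W_h² s_h²/n_h, with W_h = N_h/N and N = 975:
  stratum Lowland: (375/975)²·20.19²/88 = 0.685241
  stratum Upland: (600/975)²·28.53²/57 = 5.40782
V̂(ȳ_st) = 6.09306
SE(ȳ_st) = √6.09306 = 2.46841

ȳ_st ≈ 71.938, SE ≈ 2.47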